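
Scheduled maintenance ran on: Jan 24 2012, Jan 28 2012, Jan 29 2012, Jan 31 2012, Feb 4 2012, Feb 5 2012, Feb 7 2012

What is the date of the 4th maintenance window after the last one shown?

The gap pattern 4, 1, 2, 4, 1, 2 repeats every 3 events.
These are the Tuesdays, Saturdays and Sundays of each week.
Next Saturday: Feb 11 2012.
The following Sunday is Feb 12 2012.
Next Tuesday: Feb 14 2012.
The following Saturday is Feb 18 2012.

Feb 18 2012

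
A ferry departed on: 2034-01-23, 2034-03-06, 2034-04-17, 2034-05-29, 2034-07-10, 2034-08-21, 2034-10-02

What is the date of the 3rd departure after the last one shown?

2035-02-05

Gaps between consecutive events: 42, 42, 42, 42, 42, 42 days — a constant 42-day interval.
2034-10-02 + 42 days = 2034-11-13.
2034-11-13 + 42 days = 2034-12-25.
2034-12-25 + 42 days = 2035-02-05.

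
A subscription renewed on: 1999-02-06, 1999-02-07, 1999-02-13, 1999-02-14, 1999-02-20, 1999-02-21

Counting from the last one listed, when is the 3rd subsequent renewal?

Gaps: 1, 6, 1, 6, 1 days — not constant, but cyclic with period 2.
The events fall on every Saturday and Sunday.
Next Saturday: 1999-02-27.
Next Sunday: 1999-02-28.
The following Saturday is 1999-03-06.

1999-03-06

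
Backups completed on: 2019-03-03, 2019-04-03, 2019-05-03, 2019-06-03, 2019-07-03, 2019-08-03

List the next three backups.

Gaps: 31, 30, 31, 30, 31 days — not constant. Every event is on the 3rd of the month.
Pattern: the 3rd of each month.
Next: September 2019 → 2019-09-03.
Next: October 2019 → 2019-10-03.
November 2019: 2019-11-03.

2019-09-03, 2019-10-03, 2019-11-03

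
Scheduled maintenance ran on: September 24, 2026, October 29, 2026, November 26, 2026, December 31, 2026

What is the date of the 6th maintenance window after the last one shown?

All Thursdays; the gaps (35, 28, 35) vary with month length.
This is the last Thursday of each month.
January 2027 ends with Thursday January 28, 2027.
Last Thursday of February 2027: February 25, 2027.
March 2027 ends with Thursday March 25, 2027.
Last Thursday of April 2027: April 29, 2027.
May 2027 ends with Thursday May 27, 2027.
Last Thursday of June 2027: June 24, 2027.

June 24, 2027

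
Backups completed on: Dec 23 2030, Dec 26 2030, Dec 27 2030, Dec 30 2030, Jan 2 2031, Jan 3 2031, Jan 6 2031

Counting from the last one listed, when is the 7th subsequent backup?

The gap pattern 3, 1, 3, 3, 1, 3 repeats every 3 events.
These are the Mondays, Thursdays and Fridays of each week.
The following Thursday is Jan 9 2031.
The following Friday is Jan 10 2031.
The following Monday is Jan 13 2031.
Next Thursday: Jan 16 2031.
Next Friday: Jan 17 2031.
Next Monday: Jan 20 2031.
Next Thursday: Jan 23 2031.

Jan 23 2031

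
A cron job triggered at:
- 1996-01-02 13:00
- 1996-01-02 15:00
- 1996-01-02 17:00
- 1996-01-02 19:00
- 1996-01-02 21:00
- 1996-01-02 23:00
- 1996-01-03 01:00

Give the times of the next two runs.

1996-01-03 03:00, 1996-01-03 05:00

Gaps: 2, 2, 2, 2, 2, 2 hours — each event is 2 hours after the previous one.
1996-01-03 01:00 + 2 h = 1996-01-03 03:00.
1996-01-03 03:00 + 2 h = 1996-01-03 05:00.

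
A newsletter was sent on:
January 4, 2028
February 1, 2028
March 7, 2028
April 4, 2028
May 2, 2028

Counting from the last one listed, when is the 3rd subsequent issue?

August 1, 2028

Gaps: 28, 35, 28, 28 days — a mix of 28 and 35. Every date is a Tuesday.
Each is the 1st Tuesday of its month.
June 2028 — 1st Tuesday is June 6, 2028.
1st Tuesday of July 2028: July 4, 2028.
August 2028 — 1st Tuesday is August 1, 2028.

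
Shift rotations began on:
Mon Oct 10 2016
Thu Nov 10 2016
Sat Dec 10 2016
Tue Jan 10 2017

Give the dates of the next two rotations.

The day-of-month is always 10 (31, 30, 31 days between events).
So this recurs on the 10th of each month.
Next: February 2017 → Fri Feb 10 2017.
Next: March 2017 → Fri Mar 10 2017.

Fri Feb 10 2017, Fri Mar 10 2017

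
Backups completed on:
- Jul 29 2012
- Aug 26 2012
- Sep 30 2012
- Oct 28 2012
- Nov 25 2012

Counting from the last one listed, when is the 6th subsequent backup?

These are Sundays with 28, 35, 28, 28-day gaps.
Each is the final Sunday of its month — Jul 29 2012 is past the 28th, so '4th Sunday' doesn't fit.
December 2012 ends with Sunday Dec 30 2012.
January 2013 ends with Sunday Jan 27 2013.
Last Sunday of February 2013: Feb 24 2013.
Last Sunday of March 2013: Mar 31 2013.
April 2013 ends with Sunday Apr 28 2013.
Last Sunday of May 2013: May 26 2013.

May 26 2013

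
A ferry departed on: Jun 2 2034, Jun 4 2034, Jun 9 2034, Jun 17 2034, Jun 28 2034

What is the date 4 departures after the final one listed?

Gaps: 2, 5, 8, 11 days — each gap is 3 larger than the previous one.
Next gap: 14 days. Jun 28 2034 + 14 days = Jul 12 2034.
Next gap: 17 days. Jul 12 2034 + 17 days = Jul 29 2034.
Next gap: 20 days. Jul 29 2034 + 20 days = Aug 18 2034.
Next gap: 23 days. Aug 18 2034 + 23 days = Sep 10 2034.

Sep 10 2034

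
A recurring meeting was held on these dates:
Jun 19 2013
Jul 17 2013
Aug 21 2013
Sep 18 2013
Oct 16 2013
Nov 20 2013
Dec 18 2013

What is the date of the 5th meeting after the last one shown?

All dates are Wednesdays, 28, 35, 28, 28, 35, 28 days apart.
Specifically, the 3rd Wednesday of each month.
3rd Wednesday of January 2014: Jan 15 2014.
February 2014 — 3rd Wednesday is Feb 19 2014.
3rd Wednesday of March 2014: Mar 19 2014.
April 2014 — 3rd Wednesday is Apr 16 2014.
May 2014 — 3rd Wednesday is May 21 2014.

May 21 2014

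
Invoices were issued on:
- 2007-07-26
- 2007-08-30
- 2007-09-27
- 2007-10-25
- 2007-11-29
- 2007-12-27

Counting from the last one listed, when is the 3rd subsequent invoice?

2008-03-27

These are Thursdays with 35, 28, 28, 35, 28-day gaps.
Each is the final Thursday of its month — 2007-08-30 is past the 28th, so '4th Thursday' doesn't fit.
January 2008 ends with Thursday 2008-01-31.
February 2008 ends with Thursday 2008-02-28.
Last Thursday of March 2008: 2008-03-27.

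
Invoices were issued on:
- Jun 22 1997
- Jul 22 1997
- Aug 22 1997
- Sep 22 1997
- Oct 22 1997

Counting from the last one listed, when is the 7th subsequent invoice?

Gaps: 30, 31, 31, 30 days — not constant. Every event is on the 22nd of the month.
Pattern: the 22nd of each month.
November 1997: Nov 22 1997.
December 1997: Dec 22 1997.
January 1998: Jan 22 1998.
Next: February 1998 → Feb 22 1998.
Next: March 1998 → Mar 22 1998.
Next: April 1998 → Apr 22 1998.
May 1998: May 22 1998.

May 22 1998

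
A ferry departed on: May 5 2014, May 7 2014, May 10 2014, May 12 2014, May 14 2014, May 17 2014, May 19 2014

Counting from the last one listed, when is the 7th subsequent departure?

Gaps: 2, 3, 2, 2, 3, 2 days — not constant, but cyclic with period 3.
The events fall on every Monday, Wednesday and Saturday.
Next Wednesday: May 21 2014.
Next Saturday: May 24 2014.
The following Monday is May 26 2014.
Next Wednesday: May 28 2014.
Next Saturday: May 31 2014.
Next Monday: Jun 2 2014.
Next Wednesday: Jun 4 2014.

Jun 4 2014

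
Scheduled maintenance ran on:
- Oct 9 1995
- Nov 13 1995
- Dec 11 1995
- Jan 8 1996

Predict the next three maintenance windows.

Feb 12 1996, Mar 11 1996, Apr 8 1996

All dates are Mondays, 35, 28, 28 days apart.
Specifically, the 2nd Monday of each month.
2nd Monday of February 1996: Feb 12 1996.
March 1996 — 2nd Monday is Mar 11 1996.
April 1996 — 2nd Monday is Apr 8 1996.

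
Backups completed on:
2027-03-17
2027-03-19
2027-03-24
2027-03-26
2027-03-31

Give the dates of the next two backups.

2027-04-02, 2027-04-07

The gap pattern 2, 5, 2, 5 repeats every 2 events.
These are the Wednesdays and Fridays of each week.
The following Friday is 2027-04-02.
The following Wednesday is 2027-04-07.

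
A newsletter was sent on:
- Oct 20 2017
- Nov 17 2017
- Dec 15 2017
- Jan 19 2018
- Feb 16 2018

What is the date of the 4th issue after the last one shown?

Jun 15 2018

Gaps: 28, 28, 35, 28 days — a mix of 28 and 35. Every date is a Friday.
Each is the 3rd Friday of its month.
March 2018 — 3rd Friday is Mar 16 2018.
3rd Friday of April 2018: Apr 20 2018.
May 2018 — 3rd Friday is May 18 2018.
3rd Friday of June 2018: Jun 15 2018.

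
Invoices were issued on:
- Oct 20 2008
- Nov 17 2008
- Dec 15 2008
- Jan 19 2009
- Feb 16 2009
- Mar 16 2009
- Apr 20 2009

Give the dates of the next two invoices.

These are Mondays at 28- or 35-day spacing (28, 28, 35, 28, 28, 35).
The pattern: 3rd Monday of the month.
May 2009 — 3rd Monday is May 18 2009.
3rd Monday of June 2009: Jun 15 2009.

May 18 2009, Jun 15 2009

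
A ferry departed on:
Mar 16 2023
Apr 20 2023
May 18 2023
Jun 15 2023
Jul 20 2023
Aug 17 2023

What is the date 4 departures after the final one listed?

All dates are Thursdays, 35, 28, 28, 35, 28 days apart.
Specifically, the 3rd Thursday of each month.
September 2023 — 3rd Thursday is Sep 21 2023.
3rd Thursday of October 2023: Oct 19 2023.
November 2023 — 3rd Thursday is Nov 16 2023.
December 2023 — 3rd Thursday is Dec 21 2023.

Dec 21 2023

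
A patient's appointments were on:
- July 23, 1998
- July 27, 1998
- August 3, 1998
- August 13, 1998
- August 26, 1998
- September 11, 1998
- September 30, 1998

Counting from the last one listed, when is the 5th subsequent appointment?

February 17, 1999

Gaps: 4, 7, 10, 13, 16, 19 days — each gap is 3 larger than the previous one.
Next gap: 22 days. September 30, 1998 + 22 days = October 22, 1998.
Next gap: 25 days. October 22, 1998 + 25 days = November 16, 1998.
Next gap: 28 days. November 16, 1998 + 28 days = December 14, 1998.
Next gap: 31 days. December 14, 1998 + 31 days = January 14, 1999.
Next gap: 34 days. January 14, 1999 + 34 days = February 17, 1999.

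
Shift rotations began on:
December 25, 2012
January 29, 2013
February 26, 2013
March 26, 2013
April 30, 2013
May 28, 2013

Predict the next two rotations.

June 25, 2013; July 30, 2013

All Tuesdays; the gaps (35, 28, 28, 35, 28) vary with month length.
This is the last Tuesday of each month.
Last Tuesday of June 2013: June 25, 2013.
Last Tuesday of July 2013: July 30, 2013.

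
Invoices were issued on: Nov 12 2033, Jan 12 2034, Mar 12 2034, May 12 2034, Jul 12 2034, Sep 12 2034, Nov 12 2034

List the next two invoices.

Jan 12 2035, Mar 12 2035

The day-of-month is always 12 (61, 59, 61, 61, 62, 61 days between events).
So this recurs on the 12th of every 2 months.
January 2035: Jan 12 2035.
Next: March 2035 → Mar 12 2035.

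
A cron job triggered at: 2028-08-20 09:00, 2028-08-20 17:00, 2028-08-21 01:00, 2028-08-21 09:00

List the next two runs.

2028-08-21 17:00, 2028-08-22 01:00

Gaps: 8, 8, 8 hours — each event is 8 hours after the previous one.
2028-08-21 09:00 + 8 h = 2028-08-21 17:00.
2028-08-21 17:00 + 8 h = 2028-08-22 01:00.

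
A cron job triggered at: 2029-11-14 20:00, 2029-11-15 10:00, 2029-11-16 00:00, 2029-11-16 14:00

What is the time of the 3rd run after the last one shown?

2029-11-18 08:00

Gaps: 14, 14, 14 hours — each event is 14 hours after the previous one.
2029-11-16 14:00 + 14 h = 2029-11-17 04:00.
2029-11-17 04:00 + 14 h = 2029-11-17 18:00.
2029-11-17 18:00 + 14 h = 2029-11-18 08:00.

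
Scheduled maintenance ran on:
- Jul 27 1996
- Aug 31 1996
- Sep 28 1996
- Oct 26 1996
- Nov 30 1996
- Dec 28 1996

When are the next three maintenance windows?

These are Saturdays with 35, 28, 28, 35, 28-day gaps.
Each is the final Saturday of its month — Aug 31 1996 is past the 28th, so '4th Saturday' doesn't fit.
Last Saturday of January 1997: Jan 25 1997.
Last Saturday of February 1997: Feb 22 1997.
March 1997 ends with Saturday Mar 29 1997.

Jan 25 1997, Feb 22 1997, Mar 29 1997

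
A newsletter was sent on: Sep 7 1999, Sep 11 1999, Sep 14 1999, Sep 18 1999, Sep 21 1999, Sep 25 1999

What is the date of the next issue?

Gaps: 4, 3, 4, 3, 4 days — not constant, but cyclic with period 2.
The events fall on every Tuesday and Saturday.
Next Tuesday: Sep 28 1999.

Sep 28 1999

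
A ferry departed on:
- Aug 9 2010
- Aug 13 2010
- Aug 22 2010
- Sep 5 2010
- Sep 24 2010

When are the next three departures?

Oct 18 2010, Nov 16 2010, Dec 20 2010

The spacing grows by 5 each time: 4, 9, 14, 19 days.
Next gap: 24 days. Sep 24 2010 + 24 days = Oct 18 2010.
Next gap: 29 days. Oct 18 2010 + 29 days = Nov 16 2010.
Next gap: 34 days. Nov 16 2010 + 34 days = Dec 20 2010.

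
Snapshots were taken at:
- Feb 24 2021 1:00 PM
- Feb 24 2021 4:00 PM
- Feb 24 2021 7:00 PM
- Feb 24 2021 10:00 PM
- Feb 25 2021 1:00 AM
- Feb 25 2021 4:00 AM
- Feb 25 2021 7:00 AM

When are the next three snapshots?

The interval is a steady 3 hours (3, 3, 3, 3, 3, 3).
Feb 25 2021 7:00 AM + 3 h = Feb 25 2021 10:00 AM.
Feb 25 2021 10:00 AM + 3 h = Feb 25 2021 1:00 PM.
Feb 25 2021 1:00 PM + 3 h = Feb 25 2021 4:00 PM.

Feb 25 2021 10:00 AM, Feb 25 2021 1:00 PM, Feb 25 2021 4:00 PM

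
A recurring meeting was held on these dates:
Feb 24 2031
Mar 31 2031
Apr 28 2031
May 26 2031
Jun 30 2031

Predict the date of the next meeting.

Jul 28 2031

These are Mondays with 35, 28, 28, 35-day gaps.
Each is the final Monday of its month — Mar 31 2031 is past the 28th, so '4th Monday' doesn't fit.
July 2031 ends with Monday Jul 28 2031.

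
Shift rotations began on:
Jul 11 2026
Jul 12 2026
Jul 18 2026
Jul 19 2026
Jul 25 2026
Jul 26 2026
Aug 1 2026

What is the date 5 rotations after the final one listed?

Aug 16 2026

The gap pattern 1, 6, 1, 6, 1, 6 repeats every 2 events.
These are the Saturdays and Sundays of each week.
The following Sunday is Aug 2 2026.
The following Saturday is Aug 8 2026.
The following Sunday is Aug 9 2026.
The following Saturday is Aug 15 2026.
Next Sunday: Aug 16 2026.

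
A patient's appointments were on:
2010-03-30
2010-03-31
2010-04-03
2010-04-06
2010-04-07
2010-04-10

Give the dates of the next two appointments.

Every event lands on a Tuesday or Wednesday or Saturday (gaps cycle 1, 3, 3, 1, 3).
So the schedule is: every Tuesday, Wednesday and Saturday.
Next Tuesday: 2010-04-13.
Next Wednesday: 2010-04-14.

2010-04-13, 2010-04-14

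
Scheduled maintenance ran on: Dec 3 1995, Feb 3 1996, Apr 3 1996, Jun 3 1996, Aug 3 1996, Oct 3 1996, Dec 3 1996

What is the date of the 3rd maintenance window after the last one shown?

Jun 3 1997

Gaps: 62, 60, 61, 61, 61, 61 days — not constant. Every event is on the 3rd of the month.
Pattern: the 3rd of every 2 months.
Next: February 1997 → Feb 3 1997.
April 1997: Apr 3 1997.
Next: June 1997 → Jun 3 1997.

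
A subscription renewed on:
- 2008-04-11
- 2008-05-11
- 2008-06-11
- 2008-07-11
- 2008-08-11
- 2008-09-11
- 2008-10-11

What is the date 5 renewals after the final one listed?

Each date is the 11th; the gaps (30, 31, 30, 31, 31, 30) track the month lengths.
The rule is the 11th of each month.
November 2008: 2008-11-11.
December 2008: 2008-12-11.
January 2009: 2009-01-11.
February 2009: 2009-02-11.
March 2009: 2009-03-11.

2009-03-11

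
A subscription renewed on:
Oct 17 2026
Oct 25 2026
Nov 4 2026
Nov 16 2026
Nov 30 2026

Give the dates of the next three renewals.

Dec 16 2026, Jan 3 2027, Jan 23 2027

Gaps: 8, 10, 12, 14 days — each gap is 2 larger than the previous one.
Next gap: 16 days. Nov 30 2026 + 16 days = Dec 16 2026.
Next gap: 18 days. Dec 16 2026 + 18 days = Jan 3 2027.
Next gap: 20 days. Jan 3 2027 + 20 days = Jan 23 2027.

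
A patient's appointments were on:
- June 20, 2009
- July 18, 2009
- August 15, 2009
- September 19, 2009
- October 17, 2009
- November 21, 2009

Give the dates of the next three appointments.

These are Saturdays at 28- or 35-day spacing (28, 28, 35, 28, 35).
The pattern: 3rd Saturday of the month.
3rd Saturday of December 2009: December 19, 2009.
January 2010 — 3rd Saturday is January 16, 2010.
February 2010 — 3rd Saturday is February 20, 2010.

December 19, 2009; January 16, 2010; February 20, 2010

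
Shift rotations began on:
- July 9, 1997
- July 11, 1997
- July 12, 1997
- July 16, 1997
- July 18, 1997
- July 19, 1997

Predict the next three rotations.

July 23, 1997; July 25, 1997; July 26, 1997

Gaps: 2, 1, 4, 2, 1 days — not constant, but cyclic with period 3.
The events fall on every Wednesday, Friday and Saturday.
Next Wednesday: July 23, 1997.
Next Friday: July 25, 1997.
The following Saturday is July 26, 1997.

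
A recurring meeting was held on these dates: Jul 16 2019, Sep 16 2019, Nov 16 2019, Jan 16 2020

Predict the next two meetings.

Mar 16 2020, May 16 2020

Each date is the 16th; the gaps (62, 61, 61) track the month lengths.
The rule is the 16th of every 2 months.
Next: March 2020 → Mar 16 2020.
Next: May 2020 → May 16 2020.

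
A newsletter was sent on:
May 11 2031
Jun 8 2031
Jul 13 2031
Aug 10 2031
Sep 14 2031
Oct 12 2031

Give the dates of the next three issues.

Gaps: 28, 35, 28, 35, 28 days — a mix of 28 and 35. Every date is a Sunday.
Each is the 2nd Sunday of its month.
November 2031 — 2nd Sunday is Nov 9 2031.
2nd Sunday of December 2031: Dec 14 2031.
January 2032 — 2nd Sunday is Jan 11 2032.

Nov 9 2031, Dec 14 2031, Jan 11 2032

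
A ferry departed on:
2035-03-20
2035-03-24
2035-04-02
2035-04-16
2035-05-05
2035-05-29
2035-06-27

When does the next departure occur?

Gaps: 4, 9, 14, 19, 24, 29 days — each gap is 5 larger than the previous one.
Next gap: 34 days. 2035-06-27 + 34 days = 2035-07-31.

2035-07-31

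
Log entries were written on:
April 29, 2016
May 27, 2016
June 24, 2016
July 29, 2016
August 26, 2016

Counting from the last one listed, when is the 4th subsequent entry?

December 30, 2016

All Fridays; the gaps (28, 28, 35, 28) vary with month length.
This is the last Friday of each month.
September 2016 ends with Friday September 30, 2016.
October 2016 ends with Friday October 28, 2016.
November 2016 ends with Friday November 25, 2016.
December 2016 ends with Friday December 30, 2016.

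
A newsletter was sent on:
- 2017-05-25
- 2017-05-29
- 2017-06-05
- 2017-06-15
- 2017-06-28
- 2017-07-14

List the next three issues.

2017-08-02, 2017-08-24, 2017-09-18

Gaps: 4, 7, 10, 13, 16 days — each gap is 3 larger than the previous one.
Next gap: 19 days. 2017-07-14 + 19 days = 2017-08-02.
Next gap: 22 days. 2017-08-02 + 22 days = 2017-08-24.
Next gap: 25 days. 2017-08-24 + 25 days = 2017-09-18.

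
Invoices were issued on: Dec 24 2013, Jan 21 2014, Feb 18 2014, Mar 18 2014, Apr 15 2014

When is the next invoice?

Every event comes 28 days after the last (28, 28, 28, 28).
Apr 15 2014 + 28 days = May 13 2014.

May 13 2014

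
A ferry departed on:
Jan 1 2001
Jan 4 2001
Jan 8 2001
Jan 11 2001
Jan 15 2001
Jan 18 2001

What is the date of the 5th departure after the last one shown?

Every event lands on a Monday or Thursday (gaps cycle 3, 4, 3, 4, 3).
So the schedule is: every Monday and Thursday.
Next Monday: Jan 22 2001.
The following Thursday is Jan 25 2001.
Next Monday: Jan 29 2001.
Next Thursday: Feb 1 2001.
The following Monday is Feb 5 2001.

Feb 5 2001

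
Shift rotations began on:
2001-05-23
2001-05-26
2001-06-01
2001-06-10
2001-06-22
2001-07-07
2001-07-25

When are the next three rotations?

2001-08-15, 2001-09-08, 2001-10-05

Gaps: 3, 6, 9, 12, 15, 18 days — each gap is 3 larger than the previous one.
Next gap: 21 days. 2001-07-25 + 21 days = 2001-08-15.
Next gap: 24 days. 2001-08-15 + 24 days = 2001-09-08.
Next gap: 27 days. 2001-09-08 + 27 days = 2001-10-05.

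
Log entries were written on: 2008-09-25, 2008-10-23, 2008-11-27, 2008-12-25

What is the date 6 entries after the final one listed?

2009-06-25

All dates are Thursdays, 28, 35, 28 days apart.
Specifically, the 4th Thursday of each month.
January 2009 — 4th Thursday is 2009-01-22.
February 2009 — 4th Thursday is 2009-02-26.
4th Thursday of March 2009: 2009-03-26.
April 2009 — 4th Thursday is 2009-04-23.
May 2009 — 4th Thursday is 2009-05-28.
June 2009 — 4th Thursday is 2009-06-25.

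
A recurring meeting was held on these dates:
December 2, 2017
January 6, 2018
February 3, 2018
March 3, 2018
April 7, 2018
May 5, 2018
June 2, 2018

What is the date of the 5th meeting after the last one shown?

November 3, 2018

These are Saturdays at 28- or 35-day spacing (35, 28, 28, 35, 28, 28).
The pattern: 1st Saturday of the month.
1st Saturday of July 2018: July 7, 2018.
1st Saturday of August 2018: August 4, 2018.
1st Saturday of September 2018: September 1, 2018.
October 2018 — 1st Saturday is October 6, 2018.
November 2018 — 1st Saturday is November 3, 2018.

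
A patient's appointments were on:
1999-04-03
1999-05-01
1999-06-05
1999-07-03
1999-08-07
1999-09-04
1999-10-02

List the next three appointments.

1999-11-06, 1999-12-04, 2000-01-01

All dates are Saturdays, 28, 35, 28, 35, 28, 28 days apart.
Specifically, the 1st Saturday of each month.
1st Saturday of November 1999: 1999-11-06.
1st Saturday of December 1999: 1999-12-04.
1st Saturday of January 2000: 2000-01-01.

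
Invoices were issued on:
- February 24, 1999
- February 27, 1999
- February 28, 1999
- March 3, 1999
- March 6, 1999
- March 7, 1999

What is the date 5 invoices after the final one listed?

March 20, 1999

Every event lands on a Wednesday or Saturday or Sunday (gaps cycle 3, 1, 3, 3, 1).
So the schedule is: every Wednesday, Saturday and Sunday.
The following Wednesday is March 10, 1999.
The following Saturday is March 13, 1999.
The following Sunday is March 14, 1999.
The following Wednesday is March 17, 1999.
The following Saturday is March 20, 1999.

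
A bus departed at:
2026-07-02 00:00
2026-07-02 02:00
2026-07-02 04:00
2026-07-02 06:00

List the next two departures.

2026-07-02 08:00, 2026-07-02 10:00

The interval is a steady 2 hours (2, 2, 2).
2026-07-02 06:00 + 2 h = 2026-07-02 08:00.
2026-07-02 08:00 + 2 h = 2026-07-02 10:00.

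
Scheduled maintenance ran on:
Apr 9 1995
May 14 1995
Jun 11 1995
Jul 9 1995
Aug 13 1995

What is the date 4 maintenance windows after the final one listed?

Dec 10 1995

Gaps: 35, 28, 28, 35 days — a mix of 28 and 35. Every date is a Sunday.
Each is the 2nd Sunday of its month.
September 1995 — 2nd Sunday is Sep 10 1995.
October 1995 — 2nd Sunday is Oct 8 1995.
2nd Sunday of November 1995: Nov 12 1995.
2nd Sunday of December 1995: Dec 10 1995.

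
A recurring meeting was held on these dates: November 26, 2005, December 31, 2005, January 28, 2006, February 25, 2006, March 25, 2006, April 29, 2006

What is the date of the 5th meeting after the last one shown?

September 30, 2006

These are Saturdays with 35, 28, 28, 28, 35-day gaps.
Each is the final Saturday of its month — December 31, 2005 is past the 28th, so '4th Saturday' doesn't fit.
Last Saturday of May 2006: May 27, 2006.
June 2006 ends with Saturday June 24, 2006.
July 2006 ends with Saturday July 29, 2006.
Last Saturday of August 2006: August 26, 2006.
Last Saturday of September 2006: September 30, 2006.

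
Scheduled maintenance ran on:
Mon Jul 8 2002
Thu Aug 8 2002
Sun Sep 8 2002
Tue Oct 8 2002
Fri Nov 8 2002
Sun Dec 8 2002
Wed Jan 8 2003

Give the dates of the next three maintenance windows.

Gaps: 31, 31, 30, 31, 30, 31 days — not constant. Every event is on the 8th of the month.
Pattern: the 8th of each month.
February 2003: Sat Feb 8 2003.
March 2003: Sat Mar 8 2003.
April 2003: Tue Apr 8 2003.

Sat Feb 8 2003, Sat Mar 8 2003, Tue Apr 8 2003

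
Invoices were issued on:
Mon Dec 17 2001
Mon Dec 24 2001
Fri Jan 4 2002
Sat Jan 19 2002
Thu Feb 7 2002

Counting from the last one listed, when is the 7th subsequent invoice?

The spacing grows by 4 each time: 7, 11, 15, 19 days.
Next gap: 23 days. Thu Feb 7 2002 + 23 days = Sat Mar 2 2002.
Next gap: 27 days. Sat Mar 2 2002 + 27 days = Fri Mar 29 2002.
Next gap: 31 days. Fri Mar 29 2002 + 31 days = Mon Apr 29 2002.
Next gap: 35 days. Mon Apr 29 2002 + 35 days = Mon Jun 3 2002.
Next gap: 39 days. Mon Jun 3 2002 + 39 days = Fri Jul 12 2002.
Next gap: 43 days. Fri Jul 12 2002 + 43 days = Sat Aug 24 2002.
Next gap: 47 days. Sat Aug 24 2002 + 47 days = Thu Oct 10 2002.

Thu Oct 10 2002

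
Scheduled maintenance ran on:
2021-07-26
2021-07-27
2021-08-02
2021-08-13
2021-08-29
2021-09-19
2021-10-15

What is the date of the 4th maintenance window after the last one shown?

2022-03-18

Gaps: 1, 6, 11, 16, 21, 26 days — each gap is 5 larger than the previous one.
Next gap: 31 days. 2021-10-15 + 31 days = 2021-11-15.
Next gap: 36 days. 2021-11-15 + 36 days = 2021-12-21.
Next gap: 41 days. 2021-12-21 + 41 days = 2022-01-31.
Next gap: 46 days. 2022-01-31 + 46 days = 2022-03-18.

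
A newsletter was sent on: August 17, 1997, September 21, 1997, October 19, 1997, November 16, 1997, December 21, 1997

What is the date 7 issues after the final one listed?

These are Sundays at 28- or 35-day spacing (35, 28, 28, 35).
The pattern: 3rd Sunday of the month.
January 1998 — 3rd Sunday is January 18, 1998.
3rd Sunday of February 1998: February 15, 1998.
March 1998 — 3rd Sunday is March 15, 1998.
April 1998 — 3rd Sunday is April 19, 1998.
3rd Sunday of May 1998: May 17, 1998.
June 1998 — 3rd Sunday is June 21, 1998.
3rd Sunday of July 1998: July 19, 1998.

July 19, 1998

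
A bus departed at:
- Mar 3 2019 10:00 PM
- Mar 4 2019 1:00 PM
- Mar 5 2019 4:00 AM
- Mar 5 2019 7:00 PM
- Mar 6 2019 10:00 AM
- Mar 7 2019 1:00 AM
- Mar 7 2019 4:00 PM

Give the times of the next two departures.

Mar 8 2019 7:00 AM, Mar 8 2019 10:00 PM

The interval is a steady 15 hours (15, 15, 15, 15, 15, 15).
Mar 7 2019 4:00 PM + 15 h = Mar 8 2019 7:00 AM.
Mar 8 2019 7:00 AM + 15 h = Mar 8 2019 10:00 PM.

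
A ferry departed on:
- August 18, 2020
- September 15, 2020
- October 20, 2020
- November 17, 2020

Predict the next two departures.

December 15, 2020; January 19, 2021

All dates are Tuesdays, 28, 35, 28 days apart.
Specifically, the 3rd Tuesday of each month.
December 2020 — 3rd Tuesday is December 15, 2020.
3rd Tuesday of January 2021: January 19, 2021.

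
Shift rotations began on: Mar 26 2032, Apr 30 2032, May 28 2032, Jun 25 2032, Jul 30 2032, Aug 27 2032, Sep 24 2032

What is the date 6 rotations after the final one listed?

All Fridays; the gaps (35, 28, 28, 35, 28, 28) vary with month length.
This is the last Friday of each month.
October 2032 ends with Friday Oct 29 2032.
November 2032 ends with Friday Nov 26 2032.
Last Friday of December 2032: Dec 31 2032.
Last Friday of January 2033: Jan 28 2033.
Last Friday of February 2033: Feb 25 2033.
March 2033 ends with Friday Mar 25 2033.

Mar 25 2033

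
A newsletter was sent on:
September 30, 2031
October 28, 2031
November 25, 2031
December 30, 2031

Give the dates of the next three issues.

All Tuesdays; the gaps (28, 28, 35) vary with month length.
This is the last Tuesday of each month.
January 2032 ends with Tuesday January 27, 2032.
Last Tuesday of February 2032: February 24, 2032.
Last Tuesday of March 2032: March 30, 2032.

January 27, 2032; February 24, 2032; March 30, 2032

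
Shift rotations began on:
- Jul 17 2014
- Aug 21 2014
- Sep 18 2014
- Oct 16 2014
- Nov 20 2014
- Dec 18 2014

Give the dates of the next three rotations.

All dates are Thursdays, 35, 28, 28, 35, 28 days apart.
Specifically, the 3rd Thursday of each month.
3rd Thursday of January 2015: Jan 15 2015.
3rd Thursday of February 2015: Feb 19 2015.
March 2015 — 3rd Thursday is Mar 19 2015.

Jan 15 2015, Feb 19 2015, Mar 19 2015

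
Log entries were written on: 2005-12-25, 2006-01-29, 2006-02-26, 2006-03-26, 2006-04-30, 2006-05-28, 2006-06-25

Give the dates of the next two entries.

2006-07-30, 2006-08-27

All Sundays; the gaps (35, 28, 28, 35, 28, 28) vary with month length.
This is the last Sunday of each month.
July 2006 ends with Sunday 2006-07-30.
August 2006 ends with Sunday 2006-08-27.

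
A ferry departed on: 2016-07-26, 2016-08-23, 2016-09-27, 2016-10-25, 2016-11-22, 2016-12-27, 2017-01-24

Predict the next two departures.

These are Tuesdays at 28- or 35-day spacing (28, 35, 28, 28, 35, 28).
The pattern: 4th Tuesday of the month.
4th Tuesday of February 2017: 2017-02-28.
March 2017 — 4th Tuesday is 2017-03-28.

2017-02-28, 2017-03-28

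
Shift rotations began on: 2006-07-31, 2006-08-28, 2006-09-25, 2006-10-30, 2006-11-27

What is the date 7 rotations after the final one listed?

2007-06-25

All Mondays; the gaps (28, 28, 35, 28) vary with month length.
This is the last Monday of each month.
Last Monday of December 2006: 2006-12-25.
Last Monday of January 2007: 2007-01-29.
Last Monday of February 2007: 2007-02-26.
Last Monday of March 2007: 2007-03-26.
April 2007 ends with Monday 2007-04-30.
Last Monday of May 2007: 2007-05-28.
June 2007 ends with Monday 2007-06-25.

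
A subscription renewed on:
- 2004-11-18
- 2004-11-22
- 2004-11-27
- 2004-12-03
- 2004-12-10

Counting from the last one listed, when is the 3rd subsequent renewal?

2005-01-06

Intervals are 4, 5, 6, 7 days — an arithmetic progression with common difference 1.
Next gap: 8 days. 2004-12-10 + 8 days = 2004-12-18.
Next gap: 9 days. 2004-12-18 + 9 days = 2004-12-27.
Next gap: 10 days. 2004-12-27 + 10 days = 2005-01-06.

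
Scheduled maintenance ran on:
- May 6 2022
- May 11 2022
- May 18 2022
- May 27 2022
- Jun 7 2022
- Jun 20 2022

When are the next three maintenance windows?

Jul 5 2022, Jul 22 2022, Aug 10 2022

The spacing grows by 2 each time: 5, 7, 9, 11, 13 days.
Next gap: 15 days. Jun 20 2022 + 15 days = Jul 5 2022.
Next gap: 17 days. Jul 5 2022 + 17 days = Jul 22 2022.
Next gap: 19 days. Jul 22 2022 + 19 days = Aug 10 2022.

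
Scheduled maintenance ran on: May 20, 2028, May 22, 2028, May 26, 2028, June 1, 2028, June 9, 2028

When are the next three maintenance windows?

June 19, 2028; July 1, 2028; July 15, 2028

Intervals are 2, 4, 6, 8 days — an arithmetic progression with common difference 2.
Next gap: 10 days. June 9, 2028 + 10 days = June 19, 2028.
Next gap: 12 days. June 19, 2028 + 12 days = July 1, 2028.
Next gap: 14 days. July 1, 2028 + 14 days = July 15, 2028.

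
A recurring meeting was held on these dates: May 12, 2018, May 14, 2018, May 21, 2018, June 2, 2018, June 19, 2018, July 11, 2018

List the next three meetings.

Intervals are 2, 7, 12, 17, 22 days — an arithmetic progression with common difference 5.
Next gap: 27 days. July 11, 2018 + 27 days = August 7, 2018.
Next gap: 32 days. August 7, 2018 + 32 days = September 8, 2018.
Next gap: 37 days. September 8, 2018 + 37 days = October 15, 2018.

August 7, 2018; September 8, 2018; October 15, 2018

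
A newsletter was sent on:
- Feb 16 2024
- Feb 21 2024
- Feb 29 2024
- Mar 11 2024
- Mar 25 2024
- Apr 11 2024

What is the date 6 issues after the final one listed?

Sep 23 2024

Gaps: 5, 8, 11, 14, 17 days — each gap is 3 larger than the previous one.
Next gap: 20 days. Apr 11 2024 + 20 days = May 1 2024.
Next gap: 23 days. May 1 2024 + 23 days = May 24 2024.
Next gap: 26 days. May 24 2024 + 26 days = Jun 19 2024.
Next gap: 29 days. Jun 19 2024 + 29 days = Jul 18 2024.
Next gap: 32 days. Jul 18 2024 + 32 days = Aug 19 2024.
Next gap: 35 days. Aug 19 2024 + 35 days = Sep 23 2024.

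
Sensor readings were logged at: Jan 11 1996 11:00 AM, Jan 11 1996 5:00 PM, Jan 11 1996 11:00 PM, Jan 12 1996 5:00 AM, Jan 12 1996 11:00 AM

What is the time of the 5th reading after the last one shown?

Spacing: 6, 6, 6, 6 h — constant 6 h.
Jan 12 1996 11:00 AM + 6 h = Jan 12 1996 5:00 PM.
Jan 12 1996 5:00 PM + 6 h = Jan 12 1996 11:00 PM.
Jan 12 1996 11:00 PM + 6 h = Jan 13 1996 5:00 AM.
Jan 13 1996 5:00 AM + 6 h = Jan 13 1996 11:00 AM.
Jan 13 1996 11:00 AM + 6 h = Jan 13 1996 5:00 PM.

Jan 13 1996 5:00 PM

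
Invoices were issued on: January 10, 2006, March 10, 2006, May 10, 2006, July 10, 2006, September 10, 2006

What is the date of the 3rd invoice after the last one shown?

March 10, 2007

The day-of-month is always 10 (59, 61, 61, 62 days between events).
So this recurs on the 10th of every 2 months.
November 2006: November 10, 2006.
Next: January 2007 → January 10, 2007.
Next: March 2007 → March 10, 2007.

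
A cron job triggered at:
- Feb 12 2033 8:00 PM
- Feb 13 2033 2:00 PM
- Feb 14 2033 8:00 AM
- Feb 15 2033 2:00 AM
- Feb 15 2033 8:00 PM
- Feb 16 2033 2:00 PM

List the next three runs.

Spacing: 18, 18, 18, 18, 18 h — constant 18 h.
Feb 16 2033 2:00 PM + 18 h = Feb 17 2033 8:00 AM.
Feb 17 2033 8:00 AM + 18 h = Feb 18 2033 2:00 AM.
Feb 18 2033 2:00 AM + 18 h = Feb 18 2033 8:00 PM.

Feb 17 2033 8:00 AM, Feb 18 2033 2:00 AM, Feb 18 2033 8:00 PM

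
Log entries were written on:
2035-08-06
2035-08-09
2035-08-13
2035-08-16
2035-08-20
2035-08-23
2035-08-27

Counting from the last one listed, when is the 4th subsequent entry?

The gap pattern 3, 4, 3, 4, 3, 4 repeats every 2 events.
These are the Mondays and Thursdays of each week.
Next Thursday: 2035-08-30.
Next Monday: 2035-09-03.
The following Thursday is 2035-09-06.
The following Monday is 2035-09-10.

2035-09-10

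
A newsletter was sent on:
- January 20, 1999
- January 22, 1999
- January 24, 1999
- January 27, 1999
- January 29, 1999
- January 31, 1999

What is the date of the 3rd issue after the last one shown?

The gap pattern 2, 2, 3, 2, 2 repeats every 3 events.
These are the Wednesdays, Fridays and Sundays of each week.
The following Wednesday is February 3, 1999.
Next Friday: February 5, 1999.
The following Sunday is February 7, 1999.

February 7, 1999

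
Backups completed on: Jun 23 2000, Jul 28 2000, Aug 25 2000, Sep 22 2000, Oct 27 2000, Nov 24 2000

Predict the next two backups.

All dates are Fridays, 35, 28, 28, 35, 28 days apart.
Specifically, the 4th Friday of each month.
4th Friday of December 2000: Dec 22 2000.
January 2001 — 4th Friday is Jan 26 2001.

Dec 22 2000, Jan 26 2001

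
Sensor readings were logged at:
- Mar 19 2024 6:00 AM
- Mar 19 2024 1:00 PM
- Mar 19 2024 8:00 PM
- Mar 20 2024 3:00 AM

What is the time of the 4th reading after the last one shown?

The interval is a steady 7 hours (7, 7, 7).
Mar 20 2024 3:00 AM + 7 h = Mar 20 2024 10:00 AM.
Mar 20 2024 10:00 AM + 7 h = Mar 20 2024 5:00 PM.
Mar 20 2024 5:00 PM + 7 h = Mar 21 2024 12:00 AM.
Mar 21 2024 12:00 AM + 7 h = Mar 21 2024 7:00 AM.

Mar 21 2024 7:00 AM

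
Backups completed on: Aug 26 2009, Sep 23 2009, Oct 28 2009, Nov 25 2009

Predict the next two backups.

Dec 23 2009, Jan 27 2010

All dates are Wednesdays, 28, 35, 28 days apart.
Specifically, the 4th Wednesday of each month.
4th Wednesday of December 2009: Dec 23 2009.
January 2010 — 4th Wednesday is Jan 27 2010.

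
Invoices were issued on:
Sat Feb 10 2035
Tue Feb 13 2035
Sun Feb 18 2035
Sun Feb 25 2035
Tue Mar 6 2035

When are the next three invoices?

Sat Mar 17 2035, Fri Mar 30 2035, Sat Apr 14 2035

Intervals are 3, 5, 7, 9 days — an arithmetic progression with common difference 2.
Next gap: 11 days. Tue Mar 6 2035 + 11 days = Sat Mar 17 2035.
Next gap: 13 days. Sat Mar 17 2035 + 13 days = Fri Mar 30 2035.
Next gap: 15 days. Fri Mar 30 2035 + 15 days = Sat Apr 14 2035.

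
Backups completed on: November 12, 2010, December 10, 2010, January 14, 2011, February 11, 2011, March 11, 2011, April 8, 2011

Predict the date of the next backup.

May 13, 2011

These are Fridays at 28- or 35-day spacing (28, 35, 28, 28, 28).
The pattern: 2nd Friday of the month.
2nd Friday of May 2011: May 13, 2011.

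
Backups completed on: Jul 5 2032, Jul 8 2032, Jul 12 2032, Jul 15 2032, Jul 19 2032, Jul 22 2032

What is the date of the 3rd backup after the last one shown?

The gap pattern 3, 4, 3, 4, 3 repeats every 2 events.
These are the Mondays and Thursdays of each week.
The following Monday is Jul 26 2032.
The following Thursday is Jul 29 2032.
Next Monday: Aug 2 2032.

Aug 2 2032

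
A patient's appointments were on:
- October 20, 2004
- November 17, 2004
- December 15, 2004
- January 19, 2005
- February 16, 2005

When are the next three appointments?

March 16, 2005; April 20, 2005; May 18, 2005

All dates are Wednesdays, 28, 28, 35, 28 days apart.
Specifically, the 3rd Wednesday of each month.
March 2005 — 3rd Wednesday is March 16, 2005.
April 2005 — 3rd Wednesday is April 20, 2005.
May 2005 — 3rd Wednesday is May 18, 2005.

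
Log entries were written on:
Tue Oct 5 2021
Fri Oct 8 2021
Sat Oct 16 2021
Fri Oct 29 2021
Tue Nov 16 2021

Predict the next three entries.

Thu Dec 9 2021, Thu Jan 6 2022, Tue Feb 8 2022

The spacing grows by 5 each time: 3, 8, 13, 18 days.
Next gap: 23 days. Tue Nov 16 2021 + 23 days = Thu Dec 9 2021.
Next gap: 28 days. Thu Dec 9 2021 + 28 days = Thu Jan 6 2022.
Next gap: 33 days. Thu Jan 6 2022 + 33 days = Tue Feb 8 2022.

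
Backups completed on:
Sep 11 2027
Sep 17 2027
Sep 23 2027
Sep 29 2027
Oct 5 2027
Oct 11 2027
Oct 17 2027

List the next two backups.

Oct 23 2027, Oct 29 2027

The spacing is 6, 6, 6, 6, 6, 6 days — always 6 days.
Oct 17 2027 + 6 days = Oct 23 2027.
Oct 23 2027 + 6 days = Oct 29 2027.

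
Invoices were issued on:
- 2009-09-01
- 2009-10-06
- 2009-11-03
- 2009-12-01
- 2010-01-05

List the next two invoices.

These are Tuesdays at 28- or 35-day spacing (35, 28, 28, 35).
The pattern: 1st Tuesday of the month.
1st Tuesday of February 2010: 2010-02-02.
March 2010 — 1st Tuesday is 2010-03-02.

2010-02-02, 2010-03-02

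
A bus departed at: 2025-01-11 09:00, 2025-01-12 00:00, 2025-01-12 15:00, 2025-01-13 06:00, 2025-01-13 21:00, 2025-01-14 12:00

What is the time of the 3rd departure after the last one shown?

2025-01-16 09:00

The interval is a steady 15 hours (15, 15, 15, 15, 15).
2025-01-14 12:00 + 15 h = 2025-01-15 03:00.
2025-01-15 03:00 + 15 h = 2025-01-15 18:00.
2025-01-15 18:00 + 15 h = 2025-01-16 09:00.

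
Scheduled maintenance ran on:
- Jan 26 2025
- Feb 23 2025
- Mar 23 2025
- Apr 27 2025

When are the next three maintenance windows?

May 25 2025, Jun 22 2025, Jul 27 2025

These are Sundays at 28- or 35-day spacing (28, 28, 35).
The pattern: 4th Sunday of the month.
4th Sunday of May 2025: May 25 2025.
4th Sunday of June 2025: Jun 22 2025.
July 2025 — 4th Sunday is Jul 27 2025.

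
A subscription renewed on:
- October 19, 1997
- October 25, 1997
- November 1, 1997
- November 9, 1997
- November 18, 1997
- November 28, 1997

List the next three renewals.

December 9, 1997; December 21, 1997; January 3, 1998

The spacing grows by 1 each time: 6, 7, 8, 9, 10 days.
Next gap: 11 days. November 28, 1997 + 11 days = December 9, 1997.
Next gap: 12 days. December 9, 1997 + 12 days = December 21, 1997.
Next gap: 13 days. December 21, 1997 + 13 days = January 3, 1998.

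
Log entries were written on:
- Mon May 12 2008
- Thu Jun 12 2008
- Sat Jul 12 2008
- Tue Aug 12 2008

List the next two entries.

Fri Sep 12 2008, Sun Oct 12 2008

Each date is the 12th; the gaps (31, 30, 31) track the month lengths.
The rule is the 12th of each month.
Next: September 2008 → Fri Sep 12 2008.
Next: October 2008 → Sun Oct 12 2008.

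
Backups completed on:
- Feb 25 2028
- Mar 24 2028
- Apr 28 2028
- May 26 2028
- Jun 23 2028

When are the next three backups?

All dates are Fridays, 28, 35, 28, 28 days apart.
Specifically, the 4th Friday of each month.
July 2028 — 4th Friday is Jul 28 2028.
4th Friday of August 2028: Aug 25 2028.
4th Friday of September 2028: Sep 22 2028.

Jul 28 2028, Aug 25 2028, Sep 22 2028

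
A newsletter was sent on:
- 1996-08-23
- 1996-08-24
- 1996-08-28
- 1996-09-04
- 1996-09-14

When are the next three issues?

1996-09-27, 1996-10-13, 1996-11-01

The spacing grows by 3 each time: 1, 4, 7, 10 days.
Next gap: 13 days. 1996-09-14 + 13 days = 1996-09-27.
Next gap: 16 days. 1996-09-27 + 16 days = 1996-10-13.
Next gap: 19 days. 1996-10-13 + 19 days = 1996-11-01.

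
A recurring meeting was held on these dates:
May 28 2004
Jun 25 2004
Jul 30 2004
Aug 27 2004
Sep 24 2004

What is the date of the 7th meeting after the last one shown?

Apr 29 2005

Every date is a Friday; gaps 28, 35, 28, 28 days.
Each is the last Friday of its month (at least one falls on the 29th or later, ruling out '4th Friday').
Last Friday of October 2004: Oct 29 2004.
November 2004 ends with Friday Nov 26 2004.
December 2004 ends with Friday Dec 31 2004.
January 2005 ends with Friday Jan 28 2005.
Last Friday of February 2005: Feb 25 2005.
Last Friday of March 2005: Mar 25 2005.
April 2005 ends with Friday Apr 29 2005.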